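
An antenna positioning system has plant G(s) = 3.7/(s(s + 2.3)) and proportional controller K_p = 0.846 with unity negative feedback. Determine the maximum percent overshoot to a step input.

6.81%

The closed-loop denominator s² + 2.3s + 3.13 gives ω_n = √3.13 = 1.769 and ζ = 2.3/(2ω_n) = 0.65.
%OS = 100·exp(−πζ/√(1−ζ²)) = 100·exp(−π·0.65/√0.5775) = 6.81%.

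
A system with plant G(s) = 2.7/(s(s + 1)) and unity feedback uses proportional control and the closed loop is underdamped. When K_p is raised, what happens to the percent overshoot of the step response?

increase

Characteristic equation s² + 1s + K_p·2.7 = 0: raising K_p raises ω_n while 2ζω_n = 1 is fixed, so ζ falls and overshoot grows.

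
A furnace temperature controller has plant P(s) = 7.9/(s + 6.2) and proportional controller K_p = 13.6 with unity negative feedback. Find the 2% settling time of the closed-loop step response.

Closed-loop transfer function: T(s) = K_p·P(s)/(1 + K_p·P(s)) = 107.4/(s + 6.2 + 107.4) = 107.4/(s + 113.6).
Time constant τ = 1/113.6 = 0.0088 s, so the 2% settling time is about 4τ = 0.0352 s.

T_s ≈ 0.0352 s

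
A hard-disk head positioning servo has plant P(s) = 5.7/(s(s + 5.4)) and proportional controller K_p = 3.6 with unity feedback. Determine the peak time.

T_p = 0.864 s

The closed-loop denominator s² + 5.4s + 20.52 gives ω_n = √20.52 = 4.53 and ζ = 5.4/(2ω_n) = 0.596.
Damped frequency ω_d = ω_n√(1−ζ²) = 3.637 rad/s, so peak time T_p = π/ω_d = 0.864 s.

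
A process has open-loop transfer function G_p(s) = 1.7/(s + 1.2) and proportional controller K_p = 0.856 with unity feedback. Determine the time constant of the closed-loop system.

τ = 0.377 s

Closed-loop transfer function: T(s) = K_p·G_p(s)/(1 + K_p·G_p(s)) = 1.455/(s + 1.2 + 1.455) = 1.455/(s + 2.655).
Time constant τ = 1/2.655 = 0.377 s.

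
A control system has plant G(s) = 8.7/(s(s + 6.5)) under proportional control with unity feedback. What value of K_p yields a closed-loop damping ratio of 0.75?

K_p = 2.16

Closed-loop characteristic equation: s² + 6.5s + K_p·8.7 = 0.
So ω_n = √(8.7K_p) and 2ζω_n = 6.5, giving ζ = 6.5/(2√(8.7K_p)).
Setting ζ = 0.75: √(8.7K_p) = 6.5/(2·0.75) = 4.333, so K_p = 18.78/8.7 = 2.16.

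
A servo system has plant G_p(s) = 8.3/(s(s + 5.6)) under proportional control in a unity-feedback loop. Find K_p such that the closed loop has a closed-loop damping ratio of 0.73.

K_p = 1.77

Closed-loop characteristic equation: s² + 5.6s + K_p·8.3 = 0.
So ω_n = √(8.3K_p) and 2ζω_n = 5.6, giving ζ = 5.6/(2√(8.3K_p)).
Setting ζ = 0.73: √(8.3K_p) = 5.6/(2·0.73) = 3.836, so K_p = 14.71/8.3 = 1.77.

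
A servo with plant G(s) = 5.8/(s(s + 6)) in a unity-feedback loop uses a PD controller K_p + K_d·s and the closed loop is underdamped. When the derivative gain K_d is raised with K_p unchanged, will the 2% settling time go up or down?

decrease

Characteristic equation s² + (6 + 5.8K_d)s + 5.8K_p = 0: raising K_d increases ζω_n = (6+5.8K_d)/2 while the loop stays underdamped, so T_s ≈ 4/(ζω_n) decreases.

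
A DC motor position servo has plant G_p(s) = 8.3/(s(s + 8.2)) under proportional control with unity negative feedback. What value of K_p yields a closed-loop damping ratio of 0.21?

K_p = 45.9

Closed-loop characteristic equation: s² + 8.2s + K_p·8.3 = 0.
So ω_n = √(8.3K_p) and 2ζω_n = 8.2, giving ζ = 8.2/(2√(8.3K_p)).
Setting ζ = 0.21: √(8.3K_p) = 8.2/(2·0.21) = 19.52, so K_p = 381.2/8.3 = 45.9.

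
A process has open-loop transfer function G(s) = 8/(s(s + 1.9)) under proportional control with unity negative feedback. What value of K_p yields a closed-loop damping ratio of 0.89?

K_p = 0.142

Closed-loop characteristic equation: s² + 1.9s + K_p·8 = 0.
So ω_n = √(8K_p) and 2ζω_n = 1.9, giving ζ = 1.9/(2√(8K_p)).
Setting ζ = 0.89: √(8K_p) = 1.9/(2·0.89) = 1.067, so K_p = 1.139/8 = 0.142.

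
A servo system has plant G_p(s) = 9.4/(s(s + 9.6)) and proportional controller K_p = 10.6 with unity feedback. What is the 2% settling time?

Closed-loop characteristic equation: s² + 9.6s + 99.64 = 0, so ω_n = 9.982 rad/s and ζ = 9.6/(2·9.982) = 0.4809.
2% settling time T_s ≈ 4/(ζω_n) = 4/4.8 = 0.833 s.

T_s ≈ 0.833 s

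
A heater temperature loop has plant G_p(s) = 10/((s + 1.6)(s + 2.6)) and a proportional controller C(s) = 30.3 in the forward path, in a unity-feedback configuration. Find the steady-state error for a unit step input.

The loop is type 0. Static position error constant K_pos = C(0)·G_p(0) = 30.3·2.404 = 72.84.
Steady-state error to a unit step: e_ss = 1/(1+K_pos) = 1/73.84 = 0.0135.

0.0135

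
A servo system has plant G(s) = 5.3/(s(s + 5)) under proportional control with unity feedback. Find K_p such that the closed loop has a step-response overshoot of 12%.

From %OS = 100·exp(−πζ/√(1−ζ²)) = 12%, ζ = −ln(0.12)/√(π²+ln²(0.12)) = 0.5594.
Characteristic equation s² + 5s + 5.3K_p = 0 gives ζ = 5/(2√(5.3K_p)).
Setting ζ = 0.5594: √(5.3K_p) = 5/(2·0.5594) = 4.469, so K_p = 19.97/5.3 = 3.77.

K_p = 3.77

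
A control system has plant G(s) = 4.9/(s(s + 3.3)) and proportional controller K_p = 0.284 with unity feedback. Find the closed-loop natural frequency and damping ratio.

1 + K_p·G(s) = 0 gives s² + 3.3s + 1.392 = 0.
So ω_n² = 1.392 ⇒ ω_n = 1.18 rad/s, and ζ = 3.3/(2ω_n) = 1.4.

ω_n = 1.18 rad/s, ζ = 1.4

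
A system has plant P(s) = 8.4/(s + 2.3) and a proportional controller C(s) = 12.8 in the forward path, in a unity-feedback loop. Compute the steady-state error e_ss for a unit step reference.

The loop is type 0. Static position error constant K_pos = C(0)·P(0) = 12.8·3.652 = 46.75.
Steady-state error to a unit step: e_ss = 1/(1+K_pos) = 1/47.75 = 0.0209.

0.0209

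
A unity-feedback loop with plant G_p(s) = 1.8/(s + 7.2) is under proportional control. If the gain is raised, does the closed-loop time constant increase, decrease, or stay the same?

Closed-loop pole is at s = −(7.2+K_p·1.8); larger K_p moves it further left, so τ = 1/(7.2+K_p·1.8) decreases.

decrease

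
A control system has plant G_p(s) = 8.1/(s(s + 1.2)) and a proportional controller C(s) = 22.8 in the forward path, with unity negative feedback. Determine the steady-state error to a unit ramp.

The loop has one pole at the origin (type 1). Velocity error constant K_v = lim_{s→0} s·C(s)G_p(s) = 22.8·8.1/1.2 = 153.9.
Steady-state error to a unit ramp: e_ss = 1/K_v = 0.0065.

0.0065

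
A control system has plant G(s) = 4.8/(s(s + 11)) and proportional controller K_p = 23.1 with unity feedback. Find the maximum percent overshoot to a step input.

From 1 + K_pG(s) = 0: s² + 11s + 110.9 = 0 ⇒ ω_n = 10.53, ζ = 0.5223.
%OS = 100·exp(−πζ/√(1−ζ²)) = 100·exp(−π·0.5223/√0.7272) = 14.6%.

14.6%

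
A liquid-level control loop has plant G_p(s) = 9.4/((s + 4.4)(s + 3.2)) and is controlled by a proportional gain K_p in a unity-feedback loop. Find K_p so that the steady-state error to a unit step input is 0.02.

K_p = 73.4

Steady-state error for a unit step on this type-0 loop is 1/(1 + K_p·G_p(0)).
G_p(0) = 0.6676. Require 1/(1 + K_p·0.6676) = 0.02, so 1 + 0.6676·K_p = 50.
K_p = (50 − 1)/0.6676 = 73.4.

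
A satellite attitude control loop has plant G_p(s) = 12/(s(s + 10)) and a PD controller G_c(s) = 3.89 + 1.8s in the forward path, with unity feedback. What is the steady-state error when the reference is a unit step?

The open loop G_c(s)G_p(s) has a pole at the origin (type 1), so the static position error constant is infinite and e_ss = 1/(1+∞) = 0.

0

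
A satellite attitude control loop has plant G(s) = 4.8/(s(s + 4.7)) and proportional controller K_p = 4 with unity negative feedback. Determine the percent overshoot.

From 1 + K_pG(s) = 0: s² + 4.7s + 19.2 = 0 ⇒ ω_n = 4.382, ζ = 0.5363.
%OS = 100·exp(−πζ/√(1−ζ²)) = 100·exp(−π·0.5363/√0.7124) = 13.6%.

13.6%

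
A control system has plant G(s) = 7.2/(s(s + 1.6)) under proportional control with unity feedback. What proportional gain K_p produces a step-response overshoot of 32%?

K_p = 0.765

From %OS = 100·exp(−πζ/√(1−ζ²)) = 32%, ζ = −ln(0.32)/√(π²+ln²(0.32)) = 0.341.
Characteristic equation s² + 1.6s + 7.2K_p = 0 gives ζ = 1.6/(2√(7.2K_p)).
Setting ζ = 0.341: √(7.2K_p) = 1.6/(2·0.341) = 2.346, so K_p = 5.505/7.2 = 0.765.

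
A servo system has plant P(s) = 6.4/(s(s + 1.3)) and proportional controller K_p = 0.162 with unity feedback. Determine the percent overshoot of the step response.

The closed-loop denominator s² + 1.3s + 1.037 gives ω_n = √1.037 = 1.018 and ζ = 1.3/(2ω_n) = 0.6384.
%OS = 100·exp(−πζ/√(1−ζ²)) = 100·exp(−π·0.6384/√0.5925) = 7.39%.

7.39%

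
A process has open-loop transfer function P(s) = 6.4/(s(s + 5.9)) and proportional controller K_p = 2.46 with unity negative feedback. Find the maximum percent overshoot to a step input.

The closed-loop denominator s² + 5.9s + 15.74 gives ω_n = √15.74 = 3.968 and ζ = 5.9/(2ω_n) = 0.7435.
%OS = 100·exp(−πζ/√(1−ζ²)) = 100·exp(−π·0.7435/√0.4472) = 3.04%.

3.04%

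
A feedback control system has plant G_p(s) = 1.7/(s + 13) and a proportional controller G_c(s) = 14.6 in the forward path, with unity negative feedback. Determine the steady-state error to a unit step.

0.344

The loop is type 0. Static position error constant K_pos = G_c(0)·G_p(0) = 14.6·0.1308 = 1.909.
Steady-state error to a unit step: e_ss = 1/(1+K_pos) = 1/2.909 = 0.344.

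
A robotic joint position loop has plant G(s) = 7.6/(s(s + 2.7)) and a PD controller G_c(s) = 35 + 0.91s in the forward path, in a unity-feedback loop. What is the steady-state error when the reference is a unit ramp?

The loop has one pole at the origin (type 1). Velocity error constant K_v = lim_{s→0} s·G_c(s)G(s) = 35·7.6/2.7 = 98.52.
Steady-state error to a unit ramp: e_ss = 1/K_v = 0.0102.

0.0102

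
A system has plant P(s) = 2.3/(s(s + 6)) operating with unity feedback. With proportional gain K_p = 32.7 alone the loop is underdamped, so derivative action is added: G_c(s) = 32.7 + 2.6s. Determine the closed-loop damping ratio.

ζ = 0.691

Forward path: (32.7 + 2.6s)·2.3/(s(s+6)). The closed-loop characteristic equation is s² + (6 + 2.3·2.6)s + 2.3·32.7 = 0.
That is s² + 11.98s + 75.21 = 0, so ω_n = 8.672 rad/s and ζ = 11.98/(2·8.672) = 0.6907.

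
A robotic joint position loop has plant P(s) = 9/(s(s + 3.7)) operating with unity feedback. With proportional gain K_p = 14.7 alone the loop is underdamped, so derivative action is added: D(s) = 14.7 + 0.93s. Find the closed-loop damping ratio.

ζ = 0.525

Forward path: (14.7 + 0.93s)·9/(s(s+3.7)). The closed-loop characteristic equation is s² + (3.7 + 9·0.93)s + 9·14.7 = 0.
That is s² + 12.07s + 132.3 = 0, so ω_n = 11.5 rad/s and ζ = 12.07/(2·11.5) = 0.5247.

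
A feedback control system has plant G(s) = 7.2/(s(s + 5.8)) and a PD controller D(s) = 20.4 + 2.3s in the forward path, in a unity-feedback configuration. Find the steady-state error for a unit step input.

The open loop D(s)G(s) has a pole at the origin (type 1), so the static position error constant is infinite and e_ss = 1/(1+∞) = 0.

0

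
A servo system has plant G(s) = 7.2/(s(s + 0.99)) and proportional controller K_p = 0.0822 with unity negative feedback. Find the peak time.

T_p = 5.33 s

Closed-loop characteristic equation: s² + 0.99s + 0.5918 = 0, so ω_n = 0.7693 rad/s and ζ = 0.99/(2·0.7693) = 0.6434.
Damped frequency ω_d = ω_n√(1−ζ²) = 0.5889 rad/s, so peak time T_p = π/ω_d = 5.33 s.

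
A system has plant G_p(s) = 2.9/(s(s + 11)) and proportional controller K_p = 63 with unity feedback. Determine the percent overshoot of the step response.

24.7%

Closed-loop characteristic equation: s² + 11s + 182.7 = 0, so ω_n = 13.52 rad/s and ζ = 11/(2·13.52) = 0.4069.
%OS = 100·exp(−πζ/√(1−ζ²)) = 100·exp(−π·0.4069/√0.8344) = 24.7%.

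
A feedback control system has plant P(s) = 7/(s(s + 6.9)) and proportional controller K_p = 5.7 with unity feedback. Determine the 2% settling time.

Closed-loop characteristic equation: s² + 6.9s + 39.9 = 0, so ω_n = 6.317 rad/s and ζ = 6.9/(2·6.317) = 0.5462.
2% settling time T_s ≈ 4/(ζω_n) = 4/3.45 = 1.16 s.

T_s ≈ 1.16 s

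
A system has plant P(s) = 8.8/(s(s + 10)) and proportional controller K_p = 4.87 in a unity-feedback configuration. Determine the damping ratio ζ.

1 + K_p·P(s) = 0 gives s² + 10s + 42.86 = 0.
Matching s² + 2ζω_n s + ω_n²: ω_n = √42.86 = 6.546 rad/s and 2ζω_n = 10, so ζ = 10/(2·6.546) = 0.764.

ζ = 0.764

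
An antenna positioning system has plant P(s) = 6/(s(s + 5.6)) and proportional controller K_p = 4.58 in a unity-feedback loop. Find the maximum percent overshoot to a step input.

Closed-loop characteristic equation: s² + 5.6s + 27.48 = 0, so ω_n = 5.242 rad/s and ζ = 5.6/(2·5.242) = 0.5341.
%OS = 100·exp(−πζ/√(1−ζ²)) = 100·exp(−π·0.5341/√0.7147) = 13.7%.

13.7%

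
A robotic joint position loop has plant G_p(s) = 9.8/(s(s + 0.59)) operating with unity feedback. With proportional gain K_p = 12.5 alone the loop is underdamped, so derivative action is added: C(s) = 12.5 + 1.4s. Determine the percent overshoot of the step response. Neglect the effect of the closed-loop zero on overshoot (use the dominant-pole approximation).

Forward path: (12.5 + 1.4s)·9.8/(s(s+0.59)). The closed-loop characteristic equation is s² + (0.59 + 9.8·1.4)s + 9.8·12.5 = 0.
That is s² + 14.31s + 122.5 = 0, so ω_n = 11.07 rad/s and ζ = 14.31/(2·11.07) = 0.6465.
%OS = 100·exp(−πζ/√(1−ζ²)) = 6.98%.

6.98%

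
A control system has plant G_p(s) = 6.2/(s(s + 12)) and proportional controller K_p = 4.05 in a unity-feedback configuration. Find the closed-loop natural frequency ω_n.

The closed-loop denominator is s(s+12) + 4.05·6.2 = s² + 12s + 25.11.
Matching s² + 2ζω_n s + ω_n²: ω_n = √25.11 = 5.011 rad/s and 2ζω_n = 12, so ζ = 12/(2·5.011) = 1.2.

ω_n = 5.01 rad/s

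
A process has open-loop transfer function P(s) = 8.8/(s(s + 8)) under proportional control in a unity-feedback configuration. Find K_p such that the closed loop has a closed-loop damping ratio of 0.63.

Closed-loop characteristic equation: s² + 8s + K_p·8.8 = 0.
So ω_n = √(8.8K_p) and 2ζω_n = 8, giving ζ = 8/(2√(8.8K_p)).
Setting ζ = 0.63: √(8.8K_p) = 8/(2·0.63) = 6.349, so K_p = 40.31/8.8 = 4.58.

K_p = 4.58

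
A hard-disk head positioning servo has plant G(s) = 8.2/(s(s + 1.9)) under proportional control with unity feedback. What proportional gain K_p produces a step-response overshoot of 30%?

K_p = 0.859

From %OS = 100·exp(−πζ/√(1−ζ²)) = 30%, ζ = −ln(0.3)/√(π²+ln²(0.3)) = 0.3579.
Characteristic equation s² + 1.9s + 8.2K_p = 0 gives ζ = 1.9/(2√(8.2K_p)).
Setting ζ = 0.3579: √(8.2K_p) = 1.9/(2·0.3579) = 2.655, so K_p = 7.047/8.2 = 0.859.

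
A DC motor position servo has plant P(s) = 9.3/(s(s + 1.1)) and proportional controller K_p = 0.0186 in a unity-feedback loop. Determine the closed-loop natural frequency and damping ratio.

ω_n = 0.416 rad/s, ζ = 1.32

With unity feedback the closed-loop characteristic equation is s² + 1.1s + 0.0186·9.3 = s² + 1.1s + 0.173 = 0.
So ω_n² = 0.173 ⇒ ω_n = 0.4159 rad/s, and ζ = 1.1/(2ω_n) = 1.32.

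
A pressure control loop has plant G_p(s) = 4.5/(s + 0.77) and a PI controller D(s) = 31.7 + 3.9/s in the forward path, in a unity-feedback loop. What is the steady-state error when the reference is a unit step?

The open loop D(s)G_p(s) has a pole at the origin (type 1), so the static position error constant is infinite and e_ss = 1/(1+∞) = 0.

0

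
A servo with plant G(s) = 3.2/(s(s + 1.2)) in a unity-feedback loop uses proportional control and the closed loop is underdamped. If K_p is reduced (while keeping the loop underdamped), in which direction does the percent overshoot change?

decrease

ζ = 1.2/(2√(3.2K_p)) rises as K_p falls; higher damping means less overshoot.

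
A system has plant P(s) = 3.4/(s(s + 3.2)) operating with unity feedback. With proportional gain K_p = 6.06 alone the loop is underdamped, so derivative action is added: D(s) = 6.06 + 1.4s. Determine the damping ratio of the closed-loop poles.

Forward path: (6.06 + 1.4s)·3.4/(s(s+3.2)). The closed-loop characteristic equation is s² + (3.2 + 3.4·1.4)s + 3.4·6.06 = 0.
That is s² + 7.96s + 20.6 = 0, so ω_n = 4.539 rad/s and ζ = 7.96/(2·4.539) = 0.8768.

ζ = 0.877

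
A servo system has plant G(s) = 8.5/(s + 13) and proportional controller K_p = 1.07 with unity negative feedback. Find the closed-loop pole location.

Closed-loop transfer function: T(s) = K_p·G(s)/(1 + K_p·G(s)) = 9.095/(s + 13 + 9.095) = 9.095/(s + 22.09).
The closed-loop pole is at s = −22.09.

s = -22.09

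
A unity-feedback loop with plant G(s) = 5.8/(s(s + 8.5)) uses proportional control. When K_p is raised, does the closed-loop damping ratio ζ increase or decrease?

decrease

ζ = 8.5/(2√(5.8K_p)); increasing K_p raises the denominator, so ζ falls.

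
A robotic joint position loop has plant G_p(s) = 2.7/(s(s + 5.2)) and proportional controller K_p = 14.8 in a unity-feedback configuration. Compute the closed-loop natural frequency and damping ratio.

ω_n = 6.32 rad/s, ζ = 0.411

With unity feedback the closed-loop characteristic equation is s² + 5.2s + 14.8·2.7 = s² + 5.2s + 39.96 = 0.
Matching s² + 2ζω_n s + ω_n²: ω_n = √39.96 = 6.321 rad/s and 2ζω_n = 5.2, so ζ = 5.2/(2·6.321) = 0.411.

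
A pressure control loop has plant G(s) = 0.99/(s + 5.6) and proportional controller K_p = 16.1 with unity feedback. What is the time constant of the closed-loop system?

τ = 0.0464 s

Closed-loop transfer function: T(s) = K_p·G(s)/(1 + K_p·G(s)) = 15.94/(s + 5.6 + 15.94) = 15.94/(s + 21.54).
Time constant τ = 1/21.54 = 0.0464 s.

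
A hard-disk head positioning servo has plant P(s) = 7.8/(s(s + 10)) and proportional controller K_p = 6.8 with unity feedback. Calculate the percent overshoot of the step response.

The closed-loop denominator s² + 10s + 53.04 gives ω_n = √53.04 = 7.283 and ζ = 10/(2ω_n) = 0.6865.
%OS = 100·exp(−πζ/√(1−ζ²)) = 100·exp(−π·0.6865/√0.5287) = 5.15%.

5.15%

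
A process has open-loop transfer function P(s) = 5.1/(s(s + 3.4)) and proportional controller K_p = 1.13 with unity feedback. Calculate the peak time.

From 1 + K_pP(s) = 0: s² + 3.4s + 5.763 = 0 ⇒ ω_n = 2.401, ζ = 0.7081.
Damped frequency ω_d = ω_n√(1−ζ²) = 1.695 rad/s, so peak time T_p = π/ω_d = 1.85 s.

T_p = 1.85 s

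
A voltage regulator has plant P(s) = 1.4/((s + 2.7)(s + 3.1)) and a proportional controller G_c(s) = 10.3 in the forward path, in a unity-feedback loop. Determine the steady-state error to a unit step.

The loop is type 0. Static position error constant K_pos = G_c(0)·P(0) = 10.3·0.1673 = 1.723.
Steady-state error to a unit step: e_ss = 1/(1+K_pos) = 1/2.723 = 0.367.

0.367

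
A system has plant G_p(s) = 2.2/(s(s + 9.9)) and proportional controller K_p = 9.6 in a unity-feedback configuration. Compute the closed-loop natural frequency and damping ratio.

The closed-loop denominator is s(s+9.9) + 9.6·2.2 = s² + 9.9s + 21.12.
Matching s² + 2ζω_n s + ω_n²: ω_n = √21.12 = 4.596 rad/s and 2ζω_n = 9.9, so ζ = 9.9/(2·4.596) = 1.08.

ω_n = 4.6 rad/s, ζ = 1.08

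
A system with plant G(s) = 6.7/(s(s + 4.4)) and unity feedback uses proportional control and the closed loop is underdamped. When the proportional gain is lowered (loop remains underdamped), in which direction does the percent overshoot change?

decrease

ζ = 4.4/(2√(6.7K_p)) rises as K_p falls; higher damping means less overshoot.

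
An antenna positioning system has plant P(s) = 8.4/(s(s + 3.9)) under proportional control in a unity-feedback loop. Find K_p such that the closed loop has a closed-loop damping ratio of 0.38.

K_p = 3.13

Closed-loop characteristic equation: s² + 3.9s + K_p·8.4 = 0.
So ω_n = √(8.4K_p) and 2ζω_n = 3.9, giving ζ = 3.9/(2√(8.4K_p)).
Setting ζ = 0.38: √(8.4K_p) = 3.9/(2·0.38) = 5.132, so K_p = 26.33/8.4 = 3.13.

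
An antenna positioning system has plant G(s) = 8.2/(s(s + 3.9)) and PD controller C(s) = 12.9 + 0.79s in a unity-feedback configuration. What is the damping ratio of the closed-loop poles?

Forward path: (12.9 + 0.79s)·8.2/(s(s+3.9)). The closed-loop characteristic equation is s² + (3.9 + 8.2·0.79)s + 8.2·12.9 = 0.
That is s² + 10.38s + 105.8 = 0, so ω_n = 10.28 rad/s and ζ = 10.38/(2·10.28) = 0.5045.

ζ = 0.505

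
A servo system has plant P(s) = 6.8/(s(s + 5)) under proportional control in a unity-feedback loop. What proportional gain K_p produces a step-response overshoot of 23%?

From %OS = 100·exp(−πζ/√(1−ζ²)) = 23%, ζ = −ln(0.23)/√(π²+ln²(0.23)) = 0.4237.
Characteristic equation s² + 5s + 6.8K_p = 0 gives ζ = 5/(2√(6.8K_p)).
Setting ζ = 0.4237: √(6.8K_p) = 5/(2·0.4237) = 5.9, so K_p = 34.81/6.8 = 5.12.

K_p = 5.12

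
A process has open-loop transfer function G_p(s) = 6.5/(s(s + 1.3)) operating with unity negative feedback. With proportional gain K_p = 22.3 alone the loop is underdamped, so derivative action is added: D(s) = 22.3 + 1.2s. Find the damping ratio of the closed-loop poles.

ζ = 0.378

Forward path: (22.3 + 1.2s)·6.5/(s(s+1.3)). The closed-loop characteristic equation is s² + (1.3 + 6.5·1.2)s + 6.5·22.3 = 0.
That is s² + 9.1s + 145 = 0, so ω_n = 12.04 rad/s and ζ = 9.1/(2·12.04) = 0.3779.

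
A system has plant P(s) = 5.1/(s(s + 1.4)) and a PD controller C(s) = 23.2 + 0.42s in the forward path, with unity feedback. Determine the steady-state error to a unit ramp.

The loop has one pole at the origin (type 1). Velocity error constant K_v = lim_{s→0} s·C(s)P(s) = 23.2·5.1/1.4 = 84.51.
Steady-state error to a unit ramp: e_ss = 1/K_v = 0.0118.

0.0118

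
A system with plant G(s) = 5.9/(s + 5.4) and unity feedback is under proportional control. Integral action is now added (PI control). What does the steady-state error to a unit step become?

0

The integrator makes K_pos = lim_{s→0} C(s)G(s) infinite, so e_ss = 1/(1+K_pos) = 0.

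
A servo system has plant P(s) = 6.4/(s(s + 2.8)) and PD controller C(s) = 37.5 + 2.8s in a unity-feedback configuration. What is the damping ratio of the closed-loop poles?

Forward path: (37.5 + 2.8s)·6.4/(s(s+2.8)). The closed-loop characteristic equation is s² + (2.8 + 6.4·2.8)s + 6.4·37.5 = 0.
That is s² + 20.72s + 240 = 0, so ω_n = 15.49 rad/s and ζ = 20.72/(2·15.49) = 0.6687.

ζ = 0.669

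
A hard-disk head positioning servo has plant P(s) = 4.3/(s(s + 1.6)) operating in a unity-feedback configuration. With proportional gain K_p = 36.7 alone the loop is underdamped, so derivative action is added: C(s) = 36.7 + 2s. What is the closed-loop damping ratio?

Forward path: (36.7 + 2s)·4.3/(s(s+1.6)). The closed-loop characteristic equation is s² + (1.6 + 4.3·2)s + 4.3·36.7 = 0.
That is s² + 10.2s + 157.8 = 0, so ω_n = 12.56 rad/s and ζ = 10.2/(2·12.56) = 0.406.

ζ = 0.406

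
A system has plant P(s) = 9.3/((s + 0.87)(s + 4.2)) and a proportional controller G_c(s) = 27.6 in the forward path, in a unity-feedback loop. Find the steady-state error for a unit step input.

The loop is type 0. Static position error constant K_pos = G_c(0)·P(0) = 27.6·2.545 = 70.25.
Steady-state error to a unit step: e_ss = 1/(1+K_pos) = 1/71.25 = 0.014.

0.014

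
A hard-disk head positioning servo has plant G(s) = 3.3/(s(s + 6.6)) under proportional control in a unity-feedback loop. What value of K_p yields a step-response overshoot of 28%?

K_p = 23.4

From %OS = 100·exp(−πζ/√(1−ζ²)) = 28%, ζ = −ln(0.28)/√(π²+ln²(0.28)) = 0.3755.
Characteristic equation s² + 6.6s + 3.3K_p = 0 gives ζ = 6.6/(2√(3.3K_p)).
Setting ζ = 0.3755: √(3.3K_p) = 6.6/(2·0.3755) = 8.787, so K_p = 77.22/3.3 = 23.4.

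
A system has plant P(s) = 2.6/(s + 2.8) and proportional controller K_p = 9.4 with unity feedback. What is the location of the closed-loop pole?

Closed-loop transfer function: T(s) = K_p·P(s)/(1 + K_p·P(s)) = 24.44/(s + 2.8 + 24.44) = 24.44/(s + 27.24).
The closed-loop pole is at s = −27.24.

s = -27.24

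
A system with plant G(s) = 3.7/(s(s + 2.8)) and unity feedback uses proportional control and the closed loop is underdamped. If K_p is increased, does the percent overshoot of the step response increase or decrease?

increase

ζ = 2.8/(2√(3.7K_p)) decreases as K_p grows; lower damping means more overshoot.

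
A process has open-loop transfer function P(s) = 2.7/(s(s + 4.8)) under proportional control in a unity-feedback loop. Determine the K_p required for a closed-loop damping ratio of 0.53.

Closed-loop characteristic equation: s² + 4.8s + K_p·2.7 = 0.
So ω_n = √(2.7K_p) and 2ζω_n = 4.8, giving ζ = 4.8/(2√(2.7K_p)).
Setting ζ = 0.53: √(2.7K_p) = 4.8/(2·0.53) = 4.528, so K_p = 20.51/2.7 = 7.59.

K_p = 7.59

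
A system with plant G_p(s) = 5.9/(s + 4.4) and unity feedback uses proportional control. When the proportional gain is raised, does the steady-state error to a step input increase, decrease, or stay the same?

The position error constant K_pos = K_p·G_p(0) grows with K_p, and e_ss = 1/(1+K_pos) falls.

decrease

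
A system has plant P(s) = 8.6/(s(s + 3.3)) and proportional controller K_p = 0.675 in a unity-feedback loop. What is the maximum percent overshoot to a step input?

5.22%

The closed-loop denominator s² + 3.3s + 5.805 gives ω_n = √5.805 = 2.409 and ζ = 3.3/(2ω_n) = 0.6848.
%OS = 100·exp(−πζ/√(1−ζ²)) = 100·exp(−π·0.6848/√0.531) = 5.22%.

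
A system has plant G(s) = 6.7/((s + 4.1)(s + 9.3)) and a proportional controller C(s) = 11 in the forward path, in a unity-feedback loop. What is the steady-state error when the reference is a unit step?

The loop is type 0. Static position error constant K_pos = C(0)·G(0) = 11·0.1757 = 1.933.
Steady-state error to a unit step: e_ss = 1/(1+K_pos) = 1/2.933 = 0.341.

0.341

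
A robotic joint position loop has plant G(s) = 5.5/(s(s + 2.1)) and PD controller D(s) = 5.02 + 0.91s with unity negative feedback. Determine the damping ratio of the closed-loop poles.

Forward path: (5.02 + 0.91s)·5.5/(s(s+2.1)). The closed-loop characteristic equation is s² + (2.1 + 5.5·0.91)s + 5.5·5.02 = 0.
That is s² + 7.105s + 27.61 = 0, so ω_n = 5.255 rad/s and ζ = 7.105/(2·5.255) = 0.6761.

ζ = 0.676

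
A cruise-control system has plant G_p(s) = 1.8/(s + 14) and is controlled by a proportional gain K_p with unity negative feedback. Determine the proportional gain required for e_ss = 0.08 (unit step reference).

Steady-state error for a unit step on this type-0 loop is 1/(1 + K_p·G_p(0)).
G_p(0) = 0.1286. Require 1/(1 + K_p·0.1286) = 0.08, so 1 + 0.1286·K_p = 12.5.
K_p = (12.5 − 1)/0.1286 = 89.4.

K_p = 89.4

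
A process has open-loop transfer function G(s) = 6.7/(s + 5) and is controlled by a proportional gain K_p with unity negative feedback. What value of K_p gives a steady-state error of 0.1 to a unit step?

K_p = 6.72

For a type-0 loop with proportional control, e_ss = 1/(1 + K_p·G(0)).
G(0) = 1.34. Require 1/(1 + K_p·1.34) = 0.1, so 1 + 1.34·K_p = 10.
K_p = (10 − 1)/1.34 = 6.72.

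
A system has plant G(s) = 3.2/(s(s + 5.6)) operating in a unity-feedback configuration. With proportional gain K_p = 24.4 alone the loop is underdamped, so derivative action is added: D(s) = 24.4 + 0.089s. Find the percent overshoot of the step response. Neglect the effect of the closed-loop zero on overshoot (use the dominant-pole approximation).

33%

Forward path: (24.4 + 0.089s)·3.2/(s(s+5.6)). The closed-loop characteristic equation is s² + (5.6 + 3.2·0.089)s + 3.2·24.4 = 0.
That is s² + 5.885s + 78.08 = 0, so ω_n = 8.836 rad/s and ζ = 5.885/(2·8.836) = 0.333.
%OS = 100·exp(−πζ/√(1−ζ²)) = 33%.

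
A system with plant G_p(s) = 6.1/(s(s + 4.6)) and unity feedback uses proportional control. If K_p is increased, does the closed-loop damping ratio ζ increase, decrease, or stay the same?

decrease

ζ = 4.6/(2√(6.1K_p)); increasing K_p raises the denominator, so ζ falls.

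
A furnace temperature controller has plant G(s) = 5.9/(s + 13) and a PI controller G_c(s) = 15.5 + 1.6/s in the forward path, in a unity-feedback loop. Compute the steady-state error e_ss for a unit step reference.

0

The open loop G_c(s)G(s) has a pole at the origin (type 1), so the static position error constant is infinite and e_ss = 1/(1+∞) = 0.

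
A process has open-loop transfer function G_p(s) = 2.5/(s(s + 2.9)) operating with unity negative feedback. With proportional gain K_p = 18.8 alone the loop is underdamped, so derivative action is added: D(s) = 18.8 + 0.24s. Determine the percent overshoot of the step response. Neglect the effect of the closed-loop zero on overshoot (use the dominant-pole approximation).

43.6%

Forward path: (18.8 + 0.24s)·2.5/(s(s+2.9)). The closed-loop characteristic equation is s² + (2.9 + 2.5·0.24)s + 2.5·18.8 = 0.
That is s² + 3.5s + 47 = 0, so ω_n = 6.856 rad/s and ζ = 3.5/(2·6.856) = 0.2553.
%OS = 100·exp(−πζ/√(1−ζ²)) = 43.6%.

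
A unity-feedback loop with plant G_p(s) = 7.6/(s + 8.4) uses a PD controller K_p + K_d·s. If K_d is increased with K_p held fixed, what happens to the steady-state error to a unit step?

unchanged

At s = 0 the derivative term contributes nothing: C(0) = K_p regardless of K_d, so K_pos = K_p·G_p(0) and e_ss are unchanged.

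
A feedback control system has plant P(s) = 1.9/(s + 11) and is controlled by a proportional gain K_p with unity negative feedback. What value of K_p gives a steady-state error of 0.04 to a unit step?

Steady-state error for a unit step on this type-0 loop is 1/(1 + K_p·P(0)).
P(0) = 0.1727. Require 1/(1 + K_p·0.1727) = 0.04, so 1 + 0.1727·K_p = 25.
K_p = (25 − 1)/0.1727 = 139.

K_p = 139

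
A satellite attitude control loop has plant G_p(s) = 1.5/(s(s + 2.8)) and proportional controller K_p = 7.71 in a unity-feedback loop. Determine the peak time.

Closed-loop characteristic equation: s² + 2.8s + 11.56 = 0, so ω_n = 3.401 rad/s and ζ = 2.8/(2·3.401) = 0.4117.
Damped frequency ω_d = ω_n√(1−ζ²) = 3.099 rad/s, so peak time T_p = π/ω_d = 1.01 s.

T_p = 1.01 s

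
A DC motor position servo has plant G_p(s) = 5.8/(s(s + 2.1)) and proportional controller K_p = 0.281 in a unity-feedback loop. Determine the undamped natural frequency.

ω_n = 1.28 rad/s

The closed-loop denominator is s(s+2.1) + 0.281·5.8 = s² + 2.1s + 1.63.
So ω_n² = 1.63 ⇒ ω_n = 1.277 rad/s, and ζ = 2.1/(2ω_n) = 0.822.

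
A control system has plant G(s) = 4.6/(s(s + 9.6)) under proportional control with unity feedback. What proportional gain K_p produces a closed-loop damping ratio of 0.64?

K_p = 12.2

Closed-loop characteristic equation: s² + 9.6s + K_p·4.6 = 0.
So ω_n = √(4.6K_p) and 2ζω_n = 9.6, giving ζ = 9.6/(2√(4.6K_p)).
Setting ζ = 0.64: √(4.6K_p) = 9.6/(2·0.64) = 7.5, so K_p = 56.25/4.6 = 12.2.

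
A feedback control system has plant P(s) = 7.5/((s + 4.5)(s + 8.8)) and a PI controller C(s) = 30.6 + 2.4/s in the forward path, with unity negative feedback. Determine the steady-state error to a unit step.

The open loop C(s)P(s) has a pole at the origin (type 1), so the static position error constant is infinite and e_ss = 1/(1+∞) = 0.

0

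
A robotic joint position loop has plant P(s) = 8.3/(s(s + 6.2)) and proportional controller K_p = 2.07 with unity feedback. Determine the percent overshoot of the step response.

The closed-loop denominator s² + 6.2s + 17.18 gives ω_n = √17.18 = 4.145 and ζ = 6.2/(2ω_n) = 0.7479.
%OS = 100·exp(−πζ/√(1−ζ²)) = 100·exp(−π·0.7479/√0.4407) = 2.9%.

2.9%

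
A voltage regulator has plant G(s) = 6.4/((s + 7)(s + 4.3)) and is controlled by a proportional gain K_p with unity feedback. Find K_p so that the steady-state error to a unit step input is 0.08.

K_p = 54.1

For a type-0 loop with proportional control, e_ss = 1/(1 + K_p·G(0)).
G(0) = 0.2126. Require 1/(1 + K_p·0.2126) = 0.08, so 1 + 0.2126·K_p = 12.5.
K_p = (12.5 − 1)/0.2126 = 54.1.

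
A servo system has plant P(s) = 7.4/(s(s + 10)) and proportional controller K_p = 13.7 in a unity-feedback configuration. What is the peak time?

T_p = 0.359 s

Closed-loop characteristic equation: s² + 10s + 101.4 = 0, so ω_n = 10.07 rad/s and ζ = 10/(2·10.07) = 0.4966.
Damped frequency ω_d = ω_n√(1−ζ²) = 8.74 rad/s, so peak time T_p = π/ω_d = 0.359 s.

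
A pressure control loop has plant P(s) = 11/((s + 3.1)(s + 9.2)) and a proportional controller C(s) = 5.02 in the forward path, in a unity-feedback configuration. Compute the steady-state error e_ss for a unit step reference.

0.341

The loop is type 0. Static position error constant K_pos = C(0)·P(0) = 5.02·0.3857 = 1.936.
Steady-state error to a unit step: e_ss = 1/(1+K_pos) = 1/2.936 = 0.341.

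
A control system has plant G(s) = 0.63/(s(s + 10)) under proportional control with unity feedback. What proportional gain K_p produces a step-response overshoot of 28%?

K_p = 281

From %OS = 100·exp(−πζ/√(1−ζ²)) = 28%, ζ = −ln(0.28)/√(π²+ln²(0.28)) = 0.3755.
Characteristic equation s² + 10s + 0.63K_p = 0 gives ζ = 10/(2√(0.63K_p)).
Setting ζ = 0.3755: √(0.63K_p) = 10/(2·0.3755) = 13.31, so K_p = 177.3/0.63 = 281.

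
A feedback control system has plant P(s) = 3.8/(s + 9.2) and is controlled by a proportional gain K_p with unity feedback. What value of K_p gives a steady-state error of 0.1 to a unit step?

K_p = 21.8

The loop is type 0, so e_ss(step) = 1/(1 + K_pos) with K_pos = K_p·P(0).
P(0) = 0.413. Require 1/(1 + K_p·0.413) = 0.1, so 1 + 0.413·K_p = 10.
K_p = (10 − 1)/0.413 = 21.8.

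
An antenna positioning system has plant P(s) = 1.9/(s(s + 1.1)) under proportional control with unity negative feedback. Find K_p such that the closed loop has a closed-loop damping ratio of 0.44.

K_p = 0.822

Closed-loop characteristic equation: s² + 1.1s + K_p·1.9 = 0.
So ω_n = √(1.9K_p) and 2ζω_n = 1.1, giving ζ = 1.1/(2√(1.9K_p)).
Setting ζ = 0.44: √(1.9K_p) = 1.1/(2·0.44) = 1.25, so K_p = 1.562/1.9 = 0.822.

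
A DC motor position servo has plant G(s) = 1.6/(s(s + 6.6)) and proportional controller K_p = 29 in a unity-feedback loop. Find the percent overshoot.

17.6%

From 1 + K_pG(s) = 0: s² + 6.6s + 46.4 = 0 ⇒ ω_n = 6.812, ζ = 0.4845.
%OS = 100·exp(−πζ/√(1−ζ²)) = 100·exp(−π·0.4845/√0.7653) = 17.6%.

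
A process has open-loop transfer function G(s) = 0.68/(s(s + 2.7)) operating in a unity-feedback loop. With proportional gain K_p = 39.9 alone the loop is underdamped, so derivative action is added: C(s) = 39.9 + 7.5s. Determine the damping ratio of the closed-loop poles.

ζ = 0.749

Forward path: (39.9 + 7.5s)·0.68/(s(s+2.7)). The closed-loop characteristic equation is s² + (2.7 + 0.68·7.5)s + 0.68·39.9 = 0.
That is s² + 7.8s + 27.13 = 0, so ω_n = 5.209 rad/s and ζ = 7.8/(2·5.209) = 0.7487.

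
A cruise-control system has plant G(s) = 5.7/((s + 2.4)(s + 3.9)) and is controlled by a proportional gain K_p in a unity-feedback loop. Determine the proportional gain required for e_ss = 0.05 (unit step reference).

For a type-0 loop with proportional control, e_ss = 1/(1 + K_p·G(0)).
G(0) = 0.609. Require 1/(1 + K_p·0.609) = 0.05, so 1 + 0.609·K_p = 20.
K_p = (20 − 1)/0.609 = 31.2.

K_p = 31.2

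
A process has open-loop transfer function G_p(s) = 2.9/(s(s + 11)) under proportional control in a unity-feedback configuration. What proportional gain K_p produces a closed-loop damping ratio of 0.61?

Closed-loop characteristic equation: s² + 11s + K_p·2.9 = 0.
So ω_n = √(2.9K_p) and 2ζω_n = 11, giving ζ = 11/(2√(2.9K_p)).
Setting ζ = 0.61: √(2.9K_p) = 11/(2·0.61) = 9.016, so K_p = 81.3/2.9 = 28.

K_p = 28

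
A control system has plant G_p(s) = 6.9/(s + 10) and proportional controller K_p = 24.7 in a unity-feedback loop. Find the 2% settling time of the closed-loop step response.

Closed-loop transfer function: T(s) = K_p·G_p(s)/(1 + K_p·G_p(s)) = 170.4/(s + 10 + 170.4) = 170.4/(s + 180.4).
Time constant τ = 1/180.4 = 0.005542 s, so the 2% settling time is about 4τ = 0.0222 s.

T_s ≈ 0.0222 s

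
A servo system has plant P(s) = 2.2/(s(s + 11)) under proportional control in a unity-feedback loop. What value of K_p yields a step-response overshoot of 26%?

From %OS = 100·exp(−πζ/√(1−ζ²)) = 26%, ζ = −ln(0.26)/√(π²+ln²(0.26)) = 0.3941.
Characteristic equation s² + 11s + 2.2K_p = 0 gives ζ = 11/(2√(2.2K_p)).
Setting ζ = 0.3941: √(2.2K_p) = 11/(2·0.3941) = 13.96, so K_p = 194.8/2.2 = 88.5.

K_p = 88.5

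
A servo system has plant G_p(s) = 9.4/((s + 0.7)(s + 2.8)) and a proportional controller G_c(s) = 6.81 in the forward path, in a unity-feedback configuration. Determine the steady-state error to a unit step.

0.0297

The loop is type 0. Static position error constant K_pos = G_c(0)·G_p(0) = 6.81·4.796 = 32.66.
Steady-state error to a unit step: e_ss = 1/(1+K_pos) = 1/33.66 = 0.0297.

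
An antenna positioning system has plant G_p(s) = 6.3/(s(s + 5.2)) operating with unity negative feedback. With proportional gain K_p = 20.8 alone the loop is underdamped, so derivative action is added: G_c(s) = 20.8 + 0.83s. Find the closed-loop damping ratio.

ζ = 0.456

Forward path: (20.8 + 0.83s)·6.3/(s(s+5.2)). The closed-loop characteristic equation is s² + (5.2 + 6.3·0.83)s + 6.3·20.8 = 0.
That is s² + 10.43s + 131 = 0, so ω_n = 11.45 rad/s and ζ = 10.43/(2·11.45) = 0.4555.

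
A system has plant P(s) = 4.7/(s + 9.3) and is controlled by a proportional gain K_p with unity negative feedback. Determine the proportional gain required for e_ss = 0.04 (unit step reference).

Steady-state error for a unit step on this type-0 loop is 1/(1 + K_p·P(0)).
P(0) = 0.5054. Require 1/(1 + K_p·0.5054) = 0.04, so 1 + 0.5054·K_p = 25.
K_p = (25 − 1)/0.5054 = 47.5.

K_p = 47.5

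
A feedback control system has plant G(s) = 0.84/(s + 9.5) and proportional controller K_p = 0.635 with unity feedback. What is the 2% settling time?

T_s ≈ 0.399 s

Closed-loop transfer function: T(s) = K_p·G(s)/(1 + K_p·G(s)) = 0.5334/(s + 9.5 + 0.5334) = 0.5334/(s + 10.03).
Time constant τ = 1/10.03 = 0.09967 s, so the 2% settling time is about 4τ = 0.399 s.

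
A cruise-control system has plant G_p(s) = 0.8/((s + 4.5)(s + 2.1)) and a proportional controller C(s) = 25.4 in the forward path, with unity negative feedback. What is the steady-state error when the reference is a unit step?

The loop is type 0. Static position error constant K_pos = C(0)·G_p(0) = 25.4·0.08466 = 2.15.
Steady-state error to a unit step: e_ss = 1/(1+K_pos) = 1/3.15 = 0.317.

0.317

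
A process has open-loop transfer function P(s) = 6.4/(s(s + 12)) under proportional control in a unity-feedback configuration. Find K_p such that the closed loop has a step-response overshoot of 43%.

K_p = 83.6

From %OS = 100·exp(−πζ/√(1−ζ²)) = 43%, ζ = −ln(0.43)/√(π²+ln²(0.43)) = 0.2594.
Characteristic equation s² + 12s + 6.4K_p = 0 gives ζ = 12/(2√(6.4K_p)).
Setting ζ = 0.2594: √(6.4K_p) = 12/(2·0.2594) = 23.13, so K_p = 534.8/6.4 = 83.6.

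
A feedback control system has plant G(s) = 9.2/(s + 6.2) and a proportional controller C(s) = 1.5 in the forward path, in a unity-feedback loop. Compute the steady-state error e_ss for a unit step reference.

0.31

The loop is type 0. Static position error constant K_pos = C(0)·G(0) = 1.5·1.484 = 2.226.
Steady-state error to a unit step: e_ss = 1/(1+K_pos) = 1/3.226 = 0.31.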